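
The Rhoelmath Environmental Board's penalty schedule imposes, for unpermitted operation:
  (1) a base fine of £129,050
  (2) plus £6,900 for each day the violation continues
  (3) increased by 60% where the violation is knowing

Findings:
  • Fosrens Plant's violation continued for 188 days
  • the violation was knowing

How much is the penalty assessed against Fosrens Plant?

£2,282,000

Per-day component: 188 × £6,900 = £1,297,200
Base plus per-day: £129,050 + £1,297,200 = £1,426,250
Enhancement: 60% of £1,426,250 = £855,750
Enhanced fine: £1,426,250 + £855,750 = £2,282,000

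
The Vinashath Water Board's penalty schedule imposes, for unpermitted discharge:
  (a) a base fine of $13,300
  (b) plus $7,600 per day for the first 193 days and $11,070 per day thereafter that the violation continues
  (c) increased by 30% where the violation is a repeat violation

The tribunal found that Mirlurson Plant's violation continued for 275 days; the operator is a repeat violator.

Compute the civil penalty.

Civil penalty: $3,104,192

First 193 days: 193 × $7,600 = $1,466,800
Remaining days: (275 − 193) × $11,070 = $907,740
Per-day component: $1,466,800 + $907,740 = $2,374,540
Base plus per-day: $13,300 + $2,374,540 = $2,387,840
Enhancement: 30% of $2,387,840 = $716,352
Enhanced fine: $2,387,840 + $716,352 = $3,104,192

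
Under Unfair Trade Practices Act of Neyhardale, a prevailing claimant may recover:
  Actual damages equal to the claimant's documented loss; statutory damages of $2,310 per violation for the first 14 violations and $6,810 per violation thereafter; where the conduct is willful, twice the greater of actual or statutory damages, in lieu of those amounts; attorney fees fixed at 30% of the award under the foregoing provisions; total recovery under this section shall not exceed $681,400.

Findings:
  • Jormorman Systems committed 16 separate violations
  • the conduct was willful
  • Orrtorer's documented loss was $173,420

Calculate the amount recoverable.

Total recovery: $450,892

First 14 violations: 14 × $2,310 = $32,340
Remaining violations: (16 − 14) × $6,810 = $13,620
Statutory damages: $32,340 + $13,620 = $45,960
Greater of actual damages ($173,420) or statutory damages ($45,960): $173,420
Doubled: 2 × $173,420 = $346,840
Attorney fees: 30% of $346,840 = $104,052
Total before cap: $346,840 + $104,052 = $450,892
Cap at $681,400: $450,892 is within the cap, no reduction.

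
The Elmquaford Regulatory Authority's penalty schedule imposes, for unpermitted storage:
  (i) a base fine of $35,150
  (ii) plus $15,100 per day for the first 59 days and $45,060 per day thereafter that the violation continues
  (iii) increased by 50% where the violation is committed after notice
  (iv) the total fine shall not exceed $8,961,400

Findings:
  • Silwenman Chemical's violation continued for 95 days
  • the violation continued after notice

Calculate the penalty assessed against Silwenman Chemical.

$3,822,315

First 59 days: 59 × $15,100 = $890,900
Remaining days: (95 − 59) × $45,060 = $1,622,160
Per-day component: $890,900 + $1,622,160 = $2,513,060
Base plus per-day: $35,150 + $2,513,060 = $2,548,210
Enhancement: 50% of $2,548,210 = $1,274,105
Enhanced fine: $2,548,210 + $1,274,105 = $3,822,315
Cap at $8,961,400: $3,822,315 is within the cap, no reduction.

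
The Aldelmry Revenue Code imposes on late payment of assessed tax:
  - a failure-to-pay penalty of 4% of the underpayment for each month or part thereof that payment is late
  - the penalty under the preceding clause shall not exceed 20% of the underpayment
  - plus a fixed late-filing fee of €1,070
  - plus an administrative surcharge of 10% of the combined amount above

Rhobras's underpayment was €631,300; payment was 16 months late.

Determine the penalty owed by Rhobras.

Accrued rate: 4% × 16 = 64%, capped at 20% → 20%
Failure-to-pay penalty: 20% of €631,300 = €126,260
Penalty before surcharge: €126,260 + €1,070 = €127,330
Administrative surcharge: 10% of €127,330 = €12,733
Total penalty: €127,330 + €12,733 = €140,063

Penalty: €140,063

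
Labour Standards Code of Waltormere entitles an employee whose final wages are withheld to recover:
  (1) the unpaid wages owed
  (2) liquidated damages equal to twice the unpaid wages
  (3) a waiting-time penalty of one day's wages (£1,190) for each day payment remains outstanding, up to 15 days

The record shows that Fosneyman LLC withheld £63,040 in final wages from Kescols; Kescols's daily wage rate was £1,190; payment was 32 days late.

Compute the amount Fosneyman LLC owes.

Doubled: 2 × £63,040 = £126,080
Penalty days: min(32, 15) = 15
Waiting-time penalty: 15 × £1,190 = £17,850
Total award: £63,040 + £126,080 + £17,850 = £206,970

£206,970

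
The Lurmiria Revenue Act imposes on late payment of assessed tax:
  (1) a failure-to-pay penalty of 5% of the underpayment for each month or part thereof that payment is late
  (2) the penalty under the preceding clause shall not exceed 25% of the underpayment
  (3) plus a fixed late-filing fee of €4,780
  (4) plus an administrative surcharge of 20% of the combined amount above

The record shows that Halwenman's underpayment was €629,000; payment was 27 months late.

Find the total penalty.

Penalty: €194,436

Accrued rate: 5% × 27 = 135%, capped at 25% → 25%
Failure-to-pay penalty: 25% of €629,000 = €157,250
Penalty before surcharge: €157,250 + €4,780 = €162,030
Administrative surcharge: 20% of €162,030 = €32,406
Total penalty: €162,030 + €32,406 = €194,436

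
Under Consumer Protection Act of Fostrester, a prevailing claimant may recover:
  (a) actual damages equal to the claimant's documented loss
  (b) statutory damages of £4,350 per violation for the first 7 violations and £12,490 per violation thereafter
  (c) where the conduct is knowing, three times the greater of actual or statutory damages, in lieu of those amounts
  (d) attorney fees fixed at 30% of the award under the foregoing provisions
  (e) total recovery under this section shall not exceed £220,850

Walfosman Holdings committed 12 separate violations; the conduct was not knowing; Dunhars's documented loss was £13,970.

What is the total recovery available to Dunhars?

First 7 violations: 7 × £4,350 = £30,450
Remaining violations: (12 − 7) × £12,490 = £62,450
Statutory damages: £30,450 + £62,450 = £92,900
Conduct not knowing: the in-lieu enhancement does not apply.
Actual plus statutory damages: £13,970 + £92,900 = £106,870
Attorney fees: 30% of £106,870 = £32,061
Total before cap: £106,870 + £32,061 = £138,931
Cap at £220,850: £138,931 is within the cap, no reduction.

£138,931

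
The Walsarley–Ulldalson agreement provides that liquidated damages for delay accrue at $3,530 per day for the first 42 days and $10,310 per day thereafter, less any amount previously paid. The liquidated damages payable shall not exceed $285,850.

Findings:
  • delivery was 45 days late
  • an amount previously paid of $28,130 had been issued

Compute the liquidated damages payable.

First 42 days: 42 × $3,530 = $148,260
Remaining days: (45 − 42) × $10,310 = $30,930
Accrued per-day damages: $148,260 + $30,930 = $179,190
Less amount previously paid: $179,190 − $28,130 = $151,060
Cap at $285,850: $151,060 is within the cap, no reduction.

$151,060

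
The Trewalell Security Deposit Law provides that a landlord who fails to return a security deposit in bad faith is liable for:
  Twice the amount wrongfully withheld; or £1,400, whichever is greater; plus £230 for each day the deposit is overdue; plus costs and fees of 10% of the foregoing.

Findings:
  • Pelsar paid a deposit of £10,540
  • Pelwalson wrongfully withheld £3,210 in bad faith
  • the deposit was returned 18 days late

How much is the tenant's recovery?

£11,616

Doubled: 2 × £3,210 = £6,420
Minimum £1,400: £6,420 meets the minimum, no increase.
Late-return penalty: 18 × £230 = £4,140
Damages plus late penalty: £6,420 + £4,140 = £10,560
Costs and fees: 10% of £10,560 = £1,056
Total recovery: £10,560 + £1,056 = £11,616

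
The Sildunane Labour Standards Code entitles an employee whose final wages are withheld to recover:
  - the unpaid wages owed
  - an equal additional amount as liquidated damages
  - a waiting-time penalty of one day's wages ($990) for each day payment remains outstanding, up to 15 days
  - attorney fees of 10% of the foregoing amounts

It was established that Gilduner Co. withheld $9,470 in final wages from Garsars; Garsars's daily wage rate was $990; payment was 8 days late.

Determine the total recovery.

$29,546

Liquidated damages (equal amount): $9,470
Penalty days: min(8, 15) = 8
Waiting-time penalty: 8 × $990 = $7,920
Subtotal: $9,470 + $9,470 + $7,920 = $26,860
Attorney fees: 10% of $26,860 = $2,686
Total award: $26,860 + $2,686 = $29,546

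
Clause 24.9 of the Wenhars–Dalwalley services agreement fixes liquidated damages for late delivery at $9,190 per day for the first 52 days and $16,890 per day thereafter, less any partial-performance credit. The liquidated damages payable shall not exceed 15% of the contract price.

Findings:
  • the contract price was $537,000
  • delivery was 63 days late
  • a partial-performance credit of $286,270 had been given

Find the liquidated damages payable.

$80,550

First 52 days: 52 × $9,190 = $477,880
Remaining days: (63 − 52) × $16,890 = $185,790
Accrued per-day damages: $477,880 + $185,790 = $663,670
Less partial-performance credit: $663,670 − $286,270 = $377,400
Cap: 15% of $537,000 = $80,550
Cap at $80,550: $377,400 exceeds the cap → $80,550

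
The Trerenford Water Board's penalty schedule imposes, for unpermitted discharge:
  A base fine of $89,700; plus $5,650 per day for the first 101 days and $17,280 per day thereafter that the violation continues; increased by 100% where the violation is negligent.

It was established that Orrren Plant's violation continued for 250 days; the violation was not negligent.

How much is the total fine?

First 101 days: 101 × $5,650 = $570,650
Remaining days: (250 − 101) × $17,280 = $2,574,720
Per-day component: $570,650 + $2,574,720 = $3,145,370
Base plus per-day: $89,700 + $3,145,370 = $3,235,070
The violation was not negligent: no 100% increase.

Civil penalty: $3,235,070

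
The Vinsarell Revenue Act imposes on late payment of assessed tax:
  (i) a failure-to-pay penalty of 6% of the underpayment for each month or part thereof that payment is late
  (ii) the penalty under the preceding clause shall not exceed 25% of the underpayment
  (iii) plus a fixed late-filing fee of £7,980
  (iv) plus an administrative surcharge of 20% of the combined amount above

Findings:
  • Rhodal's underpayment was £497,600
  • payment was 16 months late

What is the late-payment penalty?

Accrued rate: 6% × 16 = 96%, capped at 25% → 25%
Failure-to-pay penalty: 25% of £497,600 = £124,400
Penalty before surcharge: £124,400 + £7,980 = £132,380
Administrative surcharge: 20% of £132,380 = £26,476
Total penalty: £132,380 + £26,476 = £158,856

£158,856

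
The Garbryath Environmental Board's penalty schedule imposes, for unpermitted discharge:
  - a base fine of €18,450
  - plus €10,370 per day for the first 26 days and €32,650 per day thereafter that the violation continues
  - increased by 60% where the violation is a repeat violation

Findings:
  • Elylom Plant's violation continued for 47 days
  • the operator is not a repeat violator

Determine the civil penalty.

€973,720

First 26 days: 26 × €10,370 = €269,620
Remaining days: (47 − 26) × €32,650 = €685,650
Per-day component: €269,620 + €685,650 = €955,270
Base plus per-day: €18,450 + €955,270 = €973,720
The operator is not a repeat violator: no 60% increase.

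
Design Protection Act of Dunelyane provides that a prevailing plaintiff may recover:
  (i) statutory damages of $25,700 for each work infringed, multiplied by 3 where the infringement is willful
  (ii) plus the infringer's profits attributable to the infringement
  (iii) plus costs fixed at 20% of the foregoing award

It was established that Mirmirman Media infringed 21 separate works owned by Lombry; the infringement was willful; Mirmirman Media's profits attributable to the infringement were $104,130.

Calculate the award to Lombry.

$2,067,876

Statutory damages: 21 × $25,700 = $539,700
Trebled: 3 × $539,700 = $1,619,100
Combined award: $1,619,100 + $104,130 = $1,723,230
Costs: 20% of $1,723,230 = $344,646
Award plus costs: $1,723,230 + $344,646 = $2,067,876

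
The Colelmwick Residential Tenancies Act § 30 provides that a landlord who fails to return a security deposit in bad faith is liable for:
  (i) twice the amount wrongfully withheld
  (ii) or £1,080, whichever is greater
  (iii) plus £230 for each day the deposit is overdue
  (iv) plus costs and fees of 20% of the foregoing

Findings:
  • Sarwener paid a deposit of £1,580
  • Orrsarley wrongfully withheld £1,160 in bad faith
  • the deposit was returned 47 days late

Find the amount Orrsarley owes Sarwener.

£15,756

Doubled: 2 × £1,160 = £2,320
Minimum £1,080: £2,320 meets the minimum, no increase.
Late-return penalty: 47 × £230 = £10,810
Damages plus late penalty: £2,320 + £10,810 = £13,130
Costs and fees: 20% of £13,130 = £2,626
Total recovery: £13,130 + £2,626 = £15,756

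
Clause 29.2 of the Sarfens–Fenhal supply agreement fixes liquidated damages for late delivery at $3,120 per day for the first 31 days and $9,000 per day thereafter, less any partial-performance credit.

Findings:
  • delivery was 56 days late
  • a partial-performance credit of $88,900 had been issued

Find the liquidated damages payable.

First 31 days: 31 × $3,120 = $96,720
Remaining days: (56 − 31) × $9,000 = $225,000
Accrued per-day damages: $96,720 + $225,000 = $321,720
Less partial-performance credit: $321,720 − $88,900 = $232,820

$232,820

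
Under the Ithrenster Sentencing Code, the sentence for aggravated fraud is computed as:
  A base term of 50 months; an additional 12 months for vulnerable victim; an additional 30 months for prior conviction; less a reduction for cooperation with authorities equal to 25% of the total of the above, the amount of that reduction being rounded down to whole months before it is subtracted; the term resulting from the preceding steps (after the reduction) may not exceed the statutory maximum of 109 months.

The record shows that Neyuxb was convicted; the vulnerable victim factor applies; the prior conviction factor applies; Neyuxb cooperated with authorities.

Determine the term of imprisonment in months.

Vulnerable victim enhancement: +12 months
Prior conviction enhancement: +30 months
Adjusted term: 50 months + 12 months + 30 months = 92 months
Cooperation with authorities reduction: 25% of 92 months = 23 months (rounded down)
After reduction: 92 − 23 = 69 months
Cap at 109 months: 69 months is within the cap, no reduction.

69 months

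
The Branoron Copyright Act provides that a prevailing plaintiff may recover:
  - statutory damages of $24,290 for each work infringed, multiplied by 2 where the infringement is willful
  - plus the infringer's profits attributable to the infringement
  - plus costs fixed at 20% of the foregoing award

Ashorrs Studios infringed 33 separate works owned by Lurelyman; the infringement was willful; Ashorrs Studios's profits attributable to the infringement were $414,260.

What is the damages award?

Award: $2,420,880

Statutory damages: 33 × $24,290 = $801,570
Doubled: 2 × $801,570 = $1,603,140
Combined award: $1,603,140 + $414,260 = $2,017,400
Costs: 20% of $2,017,400 = $403,480
Award plus costs: $2,017,400 + $403,480 = $2,420,880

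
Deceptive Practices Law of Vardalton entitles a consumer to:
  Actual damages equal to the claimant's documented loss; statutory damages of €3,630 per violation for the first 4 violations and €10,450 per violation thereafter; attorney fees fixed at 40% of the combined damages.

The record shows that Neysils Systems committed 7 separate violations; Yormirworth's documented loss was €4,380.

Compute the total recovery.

First 4 violations: 4 × €3,630 = €14,520
Remaining violations: (7 − 4) × €10,450 = €31,350
Statutory damages: €14,520 + €31,350 = €45,870
Combined damages: €4,380 + €45,870 = €50,250
Attorney fees: 40% of €50,250 = €20,100
Total recovery: €50,250 + €20,100 = €70,350

€70,350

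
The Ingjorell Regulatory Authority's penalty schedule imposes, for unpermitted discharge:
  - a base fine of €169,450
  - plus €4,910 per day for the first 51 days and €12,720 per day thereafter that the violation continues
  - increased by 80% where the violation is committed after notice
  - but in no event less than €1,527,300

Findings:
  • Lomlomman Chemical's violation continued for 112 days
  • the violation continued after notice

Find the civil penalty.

First 51 days: 51 × €4,910 = €250,410
Remaining days: (112 − 51) × €12,720 = €775,920
Per-day component: €250,410 + €775,920 = €1,026,330
Base plus per-day: €169,450 + €1,026,330 = €1,195,780
Enhancement: 80% of €1,195,780 = €956,624
Enhanced fine: €1,195,780 + €956,624 = €2,152,404
Minimum €1,527,300: €2,152,404 meets the minimum, no increase.

€2,152,404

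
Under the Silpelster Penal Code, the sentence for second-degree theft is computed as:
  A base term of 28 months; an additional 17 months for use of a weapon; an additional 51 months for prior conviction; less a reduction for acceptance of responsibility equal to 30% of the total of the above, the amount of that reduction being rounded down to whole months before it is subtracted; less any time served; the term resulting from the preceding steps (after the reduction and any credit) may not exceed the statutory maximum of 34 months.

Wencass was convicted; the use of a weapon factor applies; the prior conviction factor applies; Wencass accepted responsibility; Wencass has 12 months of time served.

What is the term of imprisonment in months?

Sentence: 34 months

Use of a weapon enhancement: +17 months
Prior conviction enhancement: +51 months
Adjusted term: 28 months + 17 months + 51 months = 96 months
Acceptance of responsibility reduction: 30% of 96 months = 28 months (rounded down)
After reduction: 96 − 28 = 68 months
Less time served: 68 months − 12 months = 56 months
Cap at 34 months: 56 months exceeds the cap → 34 months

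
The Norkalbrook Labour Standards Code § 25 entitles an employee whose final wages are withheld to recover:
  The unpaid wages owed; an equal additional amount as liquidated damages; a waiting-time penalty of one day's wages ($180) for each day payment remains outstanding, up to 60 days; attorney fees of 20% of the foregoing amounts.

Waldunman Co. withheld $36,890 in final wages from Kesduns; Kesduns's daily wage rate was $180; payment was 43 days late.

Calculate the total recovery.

$97,824

Liquidated damages (equal amount): $36,890
Penalty days: min(43, 60) = 43
Waiting-time penalty: 43 × $180 = $7,740
Subtotal: $36,890 + $36,890 + $7,740 = $81,520
Attorney fees: 20% of $81,520 = $16,304
Total award: $81,520 + $16,304 = $97,824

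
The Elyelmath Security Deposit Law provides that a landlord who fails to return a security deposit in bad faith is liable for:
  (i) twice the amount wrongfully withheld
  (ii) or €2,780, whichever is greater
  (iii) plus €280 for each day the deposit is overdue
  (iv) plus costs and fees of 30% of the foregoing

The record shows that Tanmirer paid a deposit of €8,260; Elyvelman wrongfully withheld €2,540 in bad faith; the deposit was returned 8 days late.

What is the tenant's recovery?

Doubled: 2 × €2,540 = €5,080
Minimum €2,780: €5,080 meets the minimum, no increase.
Late-return penalty: 8 × €280 = €2,240
Damages plus late penalty: €5,080 + €2,240 = €7,320
Costs and fees: 30% of €7,320 = €2,196
Total recovery: €7,320 + €2,196 = €9,516

€9,516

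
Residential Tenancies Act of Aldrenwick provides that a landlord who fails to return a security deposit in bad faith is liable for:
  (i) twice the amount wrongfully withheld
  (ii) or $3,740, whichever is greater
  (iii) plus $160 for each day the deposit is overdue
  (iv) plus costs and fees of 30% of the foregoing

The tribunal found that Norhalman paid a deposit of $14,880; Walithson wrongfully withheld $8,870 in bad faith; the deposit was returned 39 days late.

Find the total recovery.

Doubled: 2 × $8,870 = $17,740
Minimum $3,740: $17,740 meets the minimum, no increase.
Late-return penalty: 39 × $160 = $6,240
Damages plus late penalty: $17,740 + $6,240 = $23,980
Costs and fees: 30% of $23,980 = $7,194
Total recovery: $23,980 + $7,194 = $31,174

$31,174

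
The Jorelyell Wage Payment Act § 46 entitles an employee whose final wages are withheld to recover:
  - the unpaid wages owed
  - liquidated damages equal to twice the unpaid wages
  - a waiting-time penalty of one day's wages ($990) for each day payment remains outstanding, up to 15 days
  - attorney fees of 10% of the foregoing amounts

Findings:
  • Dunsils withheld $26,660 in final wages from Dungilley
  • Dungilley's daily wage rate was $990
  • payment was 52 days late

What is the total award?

Doubled: 2 × $26,660 = $53,320
Penalty days: min(52, 15) = 15
Waiting-time penalty: 15 × $990 = $14,850
Subtotal: $26,660 + $53,320 + $14,850 = $94,830
Attorney fees: 10% of $94,830 = $9,483
Total award: $94,830 + $9,483 = $104,313

$104,313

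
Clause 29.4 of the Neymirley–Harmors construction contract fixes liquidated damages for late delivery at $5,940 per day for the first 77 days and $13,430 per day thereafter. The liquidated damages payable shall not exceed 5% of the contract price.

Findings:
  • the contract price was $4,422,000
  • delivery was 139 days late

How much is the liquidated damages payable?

First 77 days: 77 × $5,940 = $457,380
Remaining days: (139 − 77) × $13,430 = $832,660
Accrued per-day damages: $457,380 + $832,660 = $1,290,040
Cap: 5% of $4,422,000 = $221,100
Cap at $221,100: $1,290,040 exceeds the cap → $221,100

Liquidated damages: $221,100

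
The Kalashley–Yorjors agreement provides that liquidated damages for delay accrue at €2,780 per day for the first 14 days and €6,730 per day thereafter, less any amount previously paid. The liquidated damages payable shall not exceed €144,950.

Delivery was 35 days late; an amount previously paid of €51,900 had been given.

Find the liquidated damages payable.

First 14 days: 14 × €2,780 = €38,920
Remaining days: (35 − 14) × €6,730 = €141,330
Accrued per-day damages: €38,920 + €141,330 = €180,250
Less amount previously paid: €180,250 − €51,900 = €128,350
Cap at €144,950: €128,350 is within the cap, no reduction.

€128,350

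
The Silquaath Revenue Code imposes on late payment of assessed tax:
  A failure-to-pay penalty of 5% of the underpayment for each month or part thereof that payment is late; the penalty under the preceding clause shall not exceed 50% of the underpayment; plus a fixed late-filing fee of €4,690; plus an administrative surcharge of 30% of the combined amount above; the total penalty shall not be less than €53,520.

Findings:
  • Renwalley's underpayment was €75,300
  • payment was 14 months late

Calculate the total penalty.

Accrued rate: 5% × 14 = 70%, capped at 50% → 50%
Failure-to-pay penalty: 50% of €75,300 = €37,650
Penalty before surcharge: €37,650 + €4,690 = €42,340
Administrative surcharge: 30% of €42,340 = €12,702
Total penalty: €42,340 + €12,702 = €55,042
Minimum €53,520: €55,042 meets the minimum, no increase.

€55,042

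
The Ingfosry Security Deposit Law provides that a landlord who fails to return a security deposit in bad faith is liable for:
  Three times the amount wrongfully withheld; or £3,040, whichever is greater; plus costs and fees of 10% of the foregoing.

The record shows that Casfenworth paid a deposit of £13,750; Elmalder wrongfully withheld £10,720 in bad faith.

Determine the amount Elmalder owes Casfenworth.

Trebled: 3 × £10,720 = £32,160
Minimum £3,040: £32,160 meets the minimum, no increase.
Costs and fees: 10% of £32,160 = £3,216
Total recovery: £32,160 + £3,216 = £35,376

£35,376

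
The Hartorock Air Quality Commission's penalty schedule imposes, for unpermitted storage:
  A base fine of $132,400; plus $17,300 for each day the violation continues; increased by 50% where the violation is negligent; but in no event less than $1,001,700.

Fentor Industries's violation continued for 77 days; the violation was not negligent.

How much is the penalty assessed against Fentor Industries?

Per-day component: 77 × $17,300 = $1,332,100
Base plus per-day: $132,400 + $1,332,100 = $1,464,500
The violation was not negligent: no 50% increase.
Minimum $1,001,700: $1,464,500 meets the minimum, no increase.

$1,464,500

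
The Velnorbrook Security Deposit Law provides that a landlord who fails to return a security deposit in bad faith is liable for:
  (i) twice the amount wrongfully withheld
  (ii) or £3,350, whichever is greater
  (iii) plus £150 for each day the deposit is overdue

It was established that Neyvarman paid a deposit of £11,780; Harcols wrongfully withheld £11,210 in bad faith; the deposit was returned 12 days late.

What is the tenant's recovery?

Doubled: 2 × £11,210 = £22,420
Minimum £3,350: £22,420 meets the minimum, no increase.
Late-return penalty: 12 × £150 = £1,800
Damages plus late penalty: £22,420 + £1,800 = £24,220

Recovery: £24,220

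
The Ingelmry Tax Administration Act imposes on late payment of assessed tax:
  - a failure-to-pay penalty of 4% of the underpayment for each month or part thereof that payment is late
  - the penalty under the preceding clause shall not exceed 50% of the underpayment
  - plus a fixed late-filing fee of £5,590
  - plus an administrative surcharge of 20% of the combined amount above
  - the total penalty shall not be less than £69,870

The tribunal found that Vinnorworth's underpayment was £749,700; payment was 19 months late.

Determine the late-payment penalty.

£456,528

Accrued rate: 4% × 19 = 76%, capped at 50% → 50%
Failure-to-pay penalty: 50% of £749,700 = £374,850
Penalty before surcharge: £374,850 + £5,590 = £380,440
Administrative surcharge: 20% of £380,440 = £76,088
Total penalty: £380,440 + £76,088 = £456,528
Minimum £69,870: £456,528 meets the minimum, no increase.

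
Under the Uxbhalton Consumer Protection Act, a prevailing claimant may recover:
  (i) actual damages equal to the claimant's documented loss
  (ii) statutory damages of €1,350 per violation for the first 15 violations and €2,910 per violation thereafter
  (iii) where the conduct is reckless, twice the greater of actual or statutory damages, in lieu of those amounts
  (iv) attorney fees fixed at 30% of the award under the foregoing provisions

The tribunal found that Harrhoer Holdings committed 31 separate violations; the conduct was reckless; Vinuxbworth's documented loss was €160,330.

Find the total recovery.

First 15 violations: 15 × €1,350 = €20,250
Remaining violations: (31 − 15) × €2,910 = €46,560
Statutory damages: €20,250 + €46,560 = €66,810
Greater of actual damages (€160,330) or statutory damages (€66,810): €160,330
Doubled: 2 × €160,330 = €320,660
Attorney fees: 30% of €320,660 = €96,198
Total recovery: €320,660 + €96,198 = €416,858

€416,858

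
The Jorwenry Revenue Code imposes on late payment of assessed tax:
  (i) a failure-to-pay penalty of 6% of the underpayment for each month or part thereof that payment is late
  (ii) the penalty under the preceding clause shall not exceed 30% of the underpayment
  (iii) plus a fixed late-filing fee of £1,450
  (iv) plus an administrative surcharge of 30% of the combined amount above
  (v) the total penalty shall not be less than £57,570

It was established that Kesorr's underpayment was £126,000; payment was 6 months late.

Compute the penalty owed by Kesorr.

Accrued rate: 6% × 6 = 36%, capped at 30% → 30%
Failure-to-pay penalty: 30% of £126,000 = £37,800
Penalty before surcharge: £37,800 + £1,450 = £39,250
Administrative surcharge: 30% of £39,250 = £11,775
Total penalty: £39,250 + £11,775 = £51,025
Minimum £57,570: £51,025 is below the minimum → £57,570

£57,570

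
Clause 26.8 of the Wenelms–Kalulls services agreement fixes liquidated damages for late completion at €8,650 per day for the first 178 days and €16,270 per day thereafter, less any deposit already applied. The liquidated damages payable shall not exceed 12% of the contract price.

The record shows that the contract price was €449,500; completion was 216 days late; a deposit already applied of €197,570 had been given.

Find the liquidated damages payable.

First 178 days: 178 × €8,650 = €1,539,700
Remaining days: (216 − 178) × €16,270 = €618,260
Accrued per-day damages: €1,539,700 + €618,260 = €2,157,960
Less deposit already applied: €2,157,960 − €197,570 = €1,960,390
Cap: 12% of €449,500 = €53,940
Cap at €53,940: €1,960,390 exceeds the cap → €53,940

€53,940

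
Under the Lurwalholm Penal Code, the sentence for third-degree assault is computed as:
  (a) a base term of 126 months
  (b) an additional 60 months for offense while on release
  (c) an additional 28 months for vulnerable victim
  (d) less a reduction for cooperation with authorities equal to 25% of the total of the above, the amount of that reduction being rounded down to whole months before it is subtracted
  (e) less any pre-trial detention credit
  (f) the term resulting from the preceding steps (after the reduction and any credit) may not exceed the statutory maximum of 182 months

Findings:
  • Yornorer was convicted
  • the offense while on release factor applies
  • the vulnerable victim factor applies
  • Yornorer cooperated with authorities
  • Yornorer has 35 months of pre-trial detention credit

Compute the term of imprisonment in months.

Offense while on release enhancement: +60 months
Vulnerable victim enhancement: +28 months
Adjusted term: 126 months + 60 months + 28 months = 214 months
Cooperation with authorities reduction: 25% of 214 months = 53 months (rounded down)
After reduction: 214 − 53 = 161 months
Less pre-trial detention credit: 161 months − 35 months = 126 months
Cap at 182 months: 126 months is within the cap, no reduction.

126 months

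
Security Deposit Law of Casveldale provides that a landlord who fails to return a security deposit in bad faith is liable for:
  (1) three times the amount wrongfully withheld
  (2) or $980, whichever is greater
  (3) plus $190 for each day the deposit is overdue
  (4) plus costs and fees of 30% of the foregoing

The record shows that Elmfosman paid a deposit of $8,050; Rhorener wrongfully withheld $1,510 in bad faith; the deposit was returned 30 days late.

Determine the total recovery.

Trebled: 3 × $1,510 = $4,530
Minimum $980: $4,530 meets the minimum, no increase.
Late-return penalty: 30 × $190 = $5,700
Damages plus late penalty: $4,530 + $5,700 = $10,230
Costs and fees: 30% of $10,230 = $3,069
Total recovery: $10,230 + $3,069 = $13,299

$13,299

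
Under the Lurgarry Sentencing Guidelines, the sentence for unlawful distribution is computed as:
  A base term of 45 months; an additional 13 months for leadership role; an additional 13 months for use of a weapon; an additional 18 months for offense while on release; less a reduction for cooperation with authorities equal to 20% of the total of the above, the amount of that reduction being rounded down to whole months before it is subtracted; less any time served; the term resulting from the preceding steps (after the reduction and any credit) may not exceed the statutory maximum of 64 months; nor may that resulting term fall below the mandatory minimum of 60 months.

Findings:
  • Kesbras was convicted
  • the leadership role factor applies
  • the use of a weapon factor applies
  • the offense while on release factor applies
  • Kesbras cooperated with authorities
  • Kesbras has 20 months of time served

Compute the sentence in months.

Leadership role enhancement: +13 months
Use of a weapon enhancement: +13 months
Offense while on release enhancement: +18 months
Adjusted term: 45 months + 13 months + 13 months + 18 months = 89 months
Cooperation with authorities reduction: 20% of 89 months = 17 months (rounded down)
After reduction: 89 − 17 = 72 months
Less time served: 72 months − 20 months = 52 months
Cap at 64 months: 52 months is within the cap, no reduction.
Minimum 60 months: 52 months is below the minimum → 60 months

60 months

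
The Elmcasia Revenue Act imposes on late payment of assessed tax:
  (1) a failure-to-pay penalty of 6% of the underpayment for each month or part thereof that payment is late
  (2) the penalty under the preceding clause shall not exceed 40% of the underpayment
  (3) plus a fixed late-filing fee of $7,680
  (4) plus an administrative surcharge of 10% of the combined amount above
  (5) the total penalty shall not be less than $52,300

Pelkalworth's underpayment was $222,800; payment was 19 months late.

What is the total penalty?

Accrued rate: 6% × 19 = 114%, capped at 40% → 40%
Failure-to-pay penalty: 40% of $222,800 = $89,120
Penalty before surcharge: $89,120 + $7,680 = $96,800
Administrative surcharge: 10% of $96,800 = $9,680
Total penalty: $96,800 + $9,680 = $106,480
Minimum $52,300: $106,480 meets the minimum, no increase.

$106,480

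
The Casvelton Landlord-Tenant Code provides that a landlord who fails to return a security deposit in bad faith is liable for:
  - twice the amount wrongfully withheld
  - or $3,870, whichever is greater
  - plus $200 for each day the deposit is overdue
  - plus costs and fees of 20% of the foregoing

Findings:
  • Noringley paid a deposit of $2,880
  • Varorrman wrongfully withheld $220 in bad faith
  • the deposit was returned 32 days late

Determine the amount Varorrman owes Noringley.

Doubled: 2 × $220 = $440
Minimum $3,870: $440 is below the minimum → $3,870
Late-return penalty: 32 × $200 = $6,400
Damages plus late penalty: $3,870 + $6,400 = $10,270
Costs and fees: 20% of $10,270 = $2,054
Total recovery: $10,270 + $2,054 = $12,324

$12,324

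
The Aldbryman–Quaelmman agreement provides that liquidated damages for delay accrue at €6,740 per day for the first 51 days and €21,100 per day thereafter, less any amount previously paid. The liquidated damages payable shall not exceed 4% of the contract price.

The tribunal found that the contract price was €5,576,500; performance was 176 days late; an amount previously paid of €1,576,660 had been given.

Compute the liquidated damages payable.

Liquidated damages: €223,060

First 51 days: 51 × €6,740 = €343,740
Remaining days: (176 − 51) × €21,100 = €2,637,500
Accrued per-day damages: €343,740 + €2,637,500 = €2,981,240
Less amount previously paid: €2,981,240 − €1,576,660 = €1,404,580
Cap: 4% of €5,576,500 = €223,060
Cap at €223,060: €1,404,580 exceeds the cap → €223,060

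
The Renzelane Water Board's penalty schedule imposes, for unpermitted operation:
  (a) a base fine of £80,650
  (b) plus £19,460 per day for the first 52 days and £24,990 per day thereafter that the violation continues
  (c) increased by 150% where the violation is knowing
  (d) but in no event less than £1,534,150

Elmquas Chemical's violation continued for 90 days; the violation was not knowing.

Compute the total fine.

First 52 days: 52 × £19,460 = £1,011,920
Remaining days: (90 − 52) × £24,990 = £949,620
Per-day component: £1,011,920 + £949,620 = £1,961,540
Base plus per-day: £80,650 + £1,961,540 = £2,042,190
The violation was not knowing: no 150% increase.
Minimum £1,534,150: £2,042,190 meets the minimum, no increase.

Civil penalty: £2,042,190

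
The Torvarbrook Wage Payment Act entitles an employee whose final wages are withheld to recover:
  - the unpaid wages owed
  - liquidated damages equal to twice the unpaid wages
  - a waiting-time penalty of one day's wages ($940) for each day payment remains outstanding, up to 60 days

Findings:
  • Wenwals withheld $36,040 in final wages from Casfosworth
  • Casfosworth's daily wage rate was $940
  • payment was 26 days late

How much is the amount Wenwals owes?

Doubled: 2 × $36,040 = $72,080
Penalty days: min(26, 60) = 26
Waiting-time penalty: 26 × $940 = $24,440
Total award: $36,040 + $72,080 + $24,440 = $132,560

$132,560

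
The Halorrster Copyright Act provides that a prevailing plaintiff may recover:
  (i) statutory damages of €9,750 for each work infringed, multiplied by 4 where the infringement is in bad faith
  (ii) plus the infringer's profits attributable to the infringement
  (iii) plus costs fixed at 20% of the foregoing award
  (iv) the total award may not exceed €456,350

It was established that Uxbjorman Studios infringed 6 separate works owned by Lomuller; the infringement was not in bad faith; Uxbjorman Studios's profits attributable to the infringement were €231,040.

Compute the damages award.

Statutory damages: 6 × €9,750 = €58,500
Infringement not in bad faith: no ×4 enhancement.
Combined award: €58,500 + €231,040 = €289,540
Costs: 20% of €289,540 = €57,908
Award plus costs: €289,540 + €57,908 = €347,448
Cap at €456,350: €347,448 is within the cap, no reduction.

€347,448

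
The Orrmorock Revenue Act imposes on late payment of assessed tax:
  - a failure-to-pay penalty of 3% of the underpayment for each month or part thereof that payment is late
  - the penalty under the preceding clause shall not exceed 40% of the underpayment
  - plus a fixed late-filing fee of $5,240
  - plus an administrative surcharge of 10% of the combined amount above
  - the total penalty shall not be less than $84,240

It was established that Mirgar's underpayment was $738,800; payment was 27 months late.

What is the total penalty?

Accrued rate: 3% × 27 = 81%, capped at 40% → 40%
Failure-to-pay penalty: 40% of $738,800 = $295,520
Penalty before surcharge: $295,520 + $5,240 = $300,760
Administrative surcharge: 10% of $300,760 = $30,076
Total penalty: $300,760 + $30,076 = $330,836
Minimum $84,240: $330,836 meets the minimum, no increase.

Penalty: $330,836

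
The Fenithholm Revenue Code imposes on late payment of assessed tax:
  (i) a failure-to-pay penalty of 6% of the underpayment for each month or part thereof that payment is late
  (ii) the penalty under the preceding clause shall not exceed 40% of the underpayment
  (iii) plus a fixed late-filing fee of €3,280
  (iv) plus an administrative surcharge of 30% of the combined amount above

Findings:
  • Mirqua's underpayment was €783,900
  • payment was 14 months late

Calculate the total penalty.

€411,892

Accrued rate: 6% × 14 = 84%, capped at 40% → 40%
Failure-to-pay penalty: 40% of €783,900 = €313,560
Penalty before surcharge: €313,560 + €3,280 = €316,840
Administrative surcharge: 30% of €316,840 = €95,052
Total penalty: €316,840 + €95,052 = €411,892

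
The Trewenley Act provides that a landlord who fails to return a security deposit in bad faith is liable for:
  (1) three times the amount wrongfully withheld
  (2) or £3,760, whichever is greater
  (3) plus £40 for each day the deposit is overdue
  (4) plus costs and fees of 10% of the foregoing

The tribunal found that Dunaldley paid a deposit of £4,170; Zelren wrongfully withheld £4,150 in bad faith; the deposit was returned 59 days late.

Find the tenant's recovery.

£16,291

Trebled: 3 × £4,150 = £12,450
Minimum £3,760: £12,450 meets the minimum, no increase.
Late-return penalty: 59 × £40 = £2,360
Damages plus late penalty: £12,450 + £2,360 = £14,810
Costs and fees: 10% of £14,810 = £1,481
Total recovery: £14,810 + £1,481 = £16,291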